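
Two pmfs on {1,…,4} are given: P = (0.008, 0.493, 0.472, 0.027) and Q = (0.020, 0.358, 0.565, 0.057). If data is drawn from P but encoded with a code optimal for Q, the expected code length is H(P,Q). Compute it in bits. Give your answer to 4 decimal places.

1.2761 bits

H(P,Q) = −Σ p·log₂ q.
  −0.008·log₂(0.020) = 0.04515
  −0.493·log₂(0.358) = 0.73061
  −0.472·log₂(0.565) = 0.38878
  −0.027·log₂(0.057) = 0.11159
H(P,Q) = 1.2761 bits.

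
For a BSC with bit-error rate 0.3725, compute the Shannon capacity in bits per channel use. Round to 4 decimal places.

0.0474 bits

Binary symmetric channel: C = 1 − h₂(ε) where h₂ is the binary entropy function.
h₂(0.3725) = −0.3725·log₂0.3725 − 0.6275·log₂0.6275 = 0.9526.
C = 1 − 0.9526 = 0.0474 bits per channel use.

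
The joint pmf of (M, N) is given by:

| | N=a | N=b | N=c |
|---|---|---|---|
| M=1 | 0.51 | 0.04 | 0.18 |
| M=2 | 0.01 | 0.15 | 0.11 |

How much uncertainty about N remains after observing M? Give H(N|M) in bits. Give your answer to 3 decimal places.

Marginals: p(M) = (0.7300, 0.2700), p(N) = (0.5200, 0.1900, 0.2900).
H(N|M) = Σ p(M) · H(N|M=·).
  M=1: p=0.7300, H(N|M=1) = 1.0891
  M=2: p=0.2700, H(N|M=2) = 1.1750
Weighted sum = 1.112 bits.

1.112 bits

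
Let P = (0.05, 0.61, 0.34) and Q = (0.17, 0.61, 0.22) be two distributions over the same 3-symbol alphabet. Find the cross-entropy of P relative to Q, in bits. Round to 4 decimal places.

H(P,Q) = −Σ p·log₂ q.
  −0.05·log₂(0.17) = 0.12782
  −0.61·log₂(0.61) = 0.43500
  −0.34·log₂(0.22) = 0.74270
H(P,Q) = 1.3055 bits.

1.3055 bits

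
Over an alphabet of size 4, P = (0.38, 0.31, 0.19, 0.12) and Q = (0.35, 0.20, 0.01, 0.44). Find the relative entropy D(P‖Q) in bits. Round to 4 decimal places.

0.8233 bits

D(P‖Q) = Σ p·log₂(p/q).
  0.38·log₂(0.38/0.35) = 0.04508
  0.31·log₂(0.31/0.20) = 0.19600
  0.19·log₂(0.19/0.01) = 0.80711
  0.12·log₂(0.12/0.44) = -0.22494
D(P‖Q) = 0.8233 bits.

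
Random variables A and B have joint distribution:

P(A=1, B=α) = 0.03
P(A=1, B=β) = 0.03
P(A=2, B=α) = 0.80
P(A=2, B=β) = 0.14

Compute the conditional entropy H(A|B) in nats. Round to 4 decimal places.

0.2083 nats

Marginals: p(A) = (0.0600, 0.9400), p(B) = (0.8300, 0.1700).
H(A|B) = Σ p(B) · H(A|B=·).
  B=α: p=0.8300, H(A|B=α) = 0.1555
  B=β: p=0.1700, H(A|B=β) = 0.4660
Weighted sum = 0.2083 nats.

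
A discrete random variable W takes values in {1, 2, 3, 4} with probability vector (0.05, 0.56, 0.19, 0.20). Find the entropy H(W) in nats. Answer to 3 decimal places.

H(W) = −Σ p·ln p.
  −(0.05)·ln(0.05) = 0.1498
  −(0.56)·ln(0.56) = 0.3247
  −(0.19)·ln(0.19) = 0.3155
  −(0.20)·ln(0.20) = 0.3219
Sum: 0.1498 + 0.3247 + 0.3155 + 0.3219 = 1.112 nats.

1.112 nats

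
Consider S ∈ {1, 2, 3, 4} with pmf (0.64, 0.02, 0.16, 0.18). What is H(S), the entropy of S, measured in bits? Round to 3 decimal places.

1.393 bits

H(S) = −Σ p·log₂ p.
  −(0.64)·log₂(0.64) = 0.4121
  −(0.02)·log₂(0.02) = 0.1129
  −(0.16)·log₂(0.16) = 0.4230
  −(0.18)·log₂(0.18) = 0.4453
Sum: 0.4121 + 0.1129 + 0.4230 + 0.4453 = 1.393 bits.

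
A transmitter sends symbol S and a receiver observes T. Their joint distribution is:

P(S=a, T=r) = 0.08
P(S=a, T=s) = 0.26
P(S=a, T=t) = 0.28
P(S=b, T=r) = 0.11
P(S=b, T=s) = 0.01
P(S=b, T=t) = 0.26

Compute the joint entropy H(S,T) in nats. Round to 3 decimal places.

1.548 nats

H(S,T) = −Σ p(x,y)·ln p(x,y) over all 6 cells.
  cell (a,r): −0.08·ln0.08 = 0.2021
  cell (a,s): −0.26·ln0.26 = 0.3502
  cell (a,t): −0.28·ln0.28 = 0.3564
  cell (b,r): −0.11·ln0.11 = 0.2428
  cell (b,s): −0.01·ln0.01 = 0.0461
  cell (b,t): −0.26·ln0.26 = 0.3502
Sum = 1.548 nats.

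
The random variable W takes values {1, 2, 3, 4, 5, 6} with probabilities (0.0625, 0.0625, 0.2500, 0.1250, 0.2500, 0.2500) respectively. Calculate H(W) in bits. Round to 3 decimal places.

H(W) = −Σ p·log₂ p.
  −(0.0625)·log₂(0.0625) = 0.2500
  −(0.0625)·log₂(0.0625) = 0.2500
  −(0.2500)·log₂(0.2500) = 0.5000
  −(0.1250)·log₂(0.1250) = 0.3750
  −(0.2500)·log₂(0.2500) = 0.5000
  −(0.2500)·log₂(0.2500) = 0.5000
Sum: 0.2500 + 0.2500 + 0.5000 + 0.3750 + 0.5000 + 0.5000 = 2.375 bits.

2.375 bits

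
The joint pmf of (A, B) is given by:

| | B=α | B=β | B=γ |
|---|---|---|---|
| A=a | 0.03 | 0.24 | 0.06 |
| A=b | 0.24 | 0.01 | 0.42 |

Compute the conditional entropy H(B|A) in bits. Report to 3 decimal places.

Chain rule: H(B|A) = H(A,B) − H(A).
Marginals: p(A) = (0.3300, 0.6700), p(B) = (0.2700, 0.2500, 0.4800).
H(A,B) = 1.9757 bits; H(A) = 0.9149 bits.
H(B|A) = 1.9757 − 0.9149 = 1.061 bits.

1.061 bits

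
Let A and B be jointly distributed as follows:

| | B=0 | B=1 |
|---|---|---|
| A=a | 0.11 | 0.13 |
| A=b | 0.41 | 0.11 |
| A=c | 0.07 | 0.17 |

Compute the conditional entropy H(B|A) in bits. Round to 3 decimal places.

0.835 bits

Chain rule: H(B|A) = H(A,B) − H(A).
Marginals: p(A) = (0.2400, 0.5200, 0.2400), p(B) = (0.5900, 0.4100).
H(A,B) = 2.3137 bits; H(A) = 1.4788 bits.
H(B|A) = 2.3137 − 1.4788 = 0.835 bits.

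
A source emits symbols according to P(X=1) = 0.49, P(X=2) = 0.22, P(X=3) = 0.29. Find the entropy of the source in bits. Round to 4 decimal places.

1.5028 bits

H(X) = −Σ p·log₂ p.
  −(0.49)·log₂(0.49) = 0.50428
  −(0.22)·log₂(0.22) = 0.48057
  −(0.29)·log₂(0.29) = 0.51790
Sum: 0.50428 + 0.48057 + 0.51790 = 1.5028 bits.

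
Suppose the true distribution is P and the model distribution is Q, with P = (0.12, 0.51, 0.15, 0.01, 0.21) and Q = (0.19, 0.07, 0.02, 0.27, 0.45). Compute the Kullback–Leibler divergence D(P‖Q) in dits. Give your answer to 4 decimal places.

0.4633 dits

D(P‖Q) = Σ p·log₁₀(p/q).
  0.12·log₁₀(0.12/0.19) = -0.02395
  0.51·log₁₀(0.51/0.07) = 0.43986
  0.15·log₁₀(0.15/0.02) = 0.13126
  0.01·log₁₀(0.01/0.27) = -0.01431
  0.21·log₁₀(0.21/0.45) = -0.06951
D(P‖Q) = 0.4633 dits.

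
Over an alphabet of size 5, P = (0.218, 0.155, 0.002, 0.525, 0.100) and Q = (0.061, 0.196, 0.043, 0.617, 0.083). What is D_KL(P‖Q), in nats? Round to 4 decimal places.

D(P‖Q) = Σ p·ln(p/q).
  0.218·ln(0.218/0.061) = 0.27765
  0.155·ln(0.155/0.196) = -0.03638
  0.002·ln(0.002/0.043) = -0.00614
  0.525·ln(0.525/0.617) = -0.08477
  0.100·ln(0.100/0.083) = 0.01863
D(P‖Q) = 0.1690 nats.

0.1690 nats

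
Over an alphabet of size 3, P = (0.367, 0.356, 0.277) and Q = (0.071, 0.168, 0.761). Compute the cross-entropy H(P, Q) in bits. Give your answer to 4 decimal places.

H(P,Q) = −Σ p·log₂ q.
  −0.367·log₂(0.071) = 1.40049
  −0.356·log₂(0.168) = 0.91615
  −0.277·log₂(0.761) = 0.10915
H(P,Q) = 2.4258 bits.

2.4258 bits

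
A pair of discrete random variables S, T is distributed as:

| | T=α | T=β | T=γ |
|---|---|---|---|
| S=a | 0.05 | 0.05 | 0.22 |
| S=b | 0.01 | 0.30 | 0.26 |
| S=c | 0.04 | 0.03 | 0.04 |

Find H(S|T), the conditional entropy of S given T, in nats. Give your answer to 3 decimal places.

Chain rule: H(S|T) = H(S,T) − H(T).
Marginals: p(S) = (0.3200, 0.5700, 0.1100), p(T) = (0.1000, 0.3800, 0.5200).
H(S,T) = 1.7529 nats; H(T) = 0.9380 nats.
H(S|T) = 1.7529 − 0.9380 = 0.815 nats.

0.815 nats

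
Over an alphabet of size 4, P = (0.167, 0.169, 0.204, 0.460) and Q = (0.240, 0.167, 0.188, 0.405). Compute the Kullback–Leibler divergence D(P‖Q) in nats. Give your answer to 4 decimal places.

0.0167 nats

D(P‖Q) = Σ p·ln(p/q).
  0.167·ln(0.167/0.240) = -0.06056
  0.169·ln(0.169/0.167) = 0.00201
  0.204·ln(0.204/0.188) = 0.01666
  0.460·ln(0.460/0.405) = 0.05858
D(P‖Q) = 0.0167 nats.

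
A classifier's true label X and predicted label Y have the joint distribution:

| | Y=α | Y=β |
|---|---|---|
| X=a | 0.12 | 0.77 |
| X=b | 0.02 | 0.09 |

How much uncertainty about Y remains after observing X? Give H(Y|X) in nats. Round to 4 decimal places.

0.4041 nats

Chain rule: H(Y|X) = H(X,Y) − H(X).
Marginals: p(X) = (0.8900, 0.1100), p(Y) = (0.1400, 0.8600).
H(X,Y) = 0.7506 nats; H(X) = 0.3465 nats.
H(Y|X) = 0.7506 − 0.3465 = 0.4041 nats.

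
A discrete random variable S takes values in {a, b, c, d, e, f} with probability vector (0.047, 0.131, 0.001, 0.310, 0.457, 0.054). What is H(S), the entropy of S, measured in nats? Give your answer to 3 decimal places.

1.295 nats

H(S) = −Σ p·ln p.
  −(0.047)·ln(0.047) = 0.1437
  −(0.131)·ln(0.131) = 0.2663
  −(0.001)·ln(0.001) = 0.0069
  −(0.310)·ln(0.310) = 0.3631
  −(0.457)·ln(0.457) = 0.3579
  −(0.054)·ln(0.054) = 0.1576
Sum: 0.1437 + 0.2663 + 0.0069 + 0.3631 + 0.3579 + 0.1576 = 1.295 nats.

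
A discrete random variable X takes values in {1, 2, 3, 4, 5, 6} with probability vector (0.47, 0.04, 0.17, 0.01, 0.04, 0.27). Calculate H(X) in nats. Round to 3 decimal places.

H(X) = −Σ p·ln p.
  −(0.47)·ln(0.47) = 0.3549
  −(0.04)·ln(0.04) = 0.1288
  −(0.17)·ln(0.17) = 0.3012
  −(0.01)·ln(0.01) = 0.0461
  −(0.04)·ln(0.04) = 0.1288
  −(0.27)·ln(0.27) = 0.3535
Sum: 0.3549 + 0.1288 + 0.3012 + 0.0461 + 0.1288 + 0.3535 = 1.313 nats.

1.313 nats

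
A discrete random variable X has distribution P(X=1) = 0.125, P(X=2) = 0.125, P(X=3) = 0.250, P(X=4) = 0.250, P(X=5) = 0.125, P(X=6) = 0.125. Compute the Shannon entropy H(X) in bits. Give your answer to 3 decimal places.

2.500 bits

H(X) = −Σ p·log₂ p.
  −(0.125)·log₂(0.125) = 0.3750
  −(0.125)·log₂(0.125) = 0.3750
  −(0.250)·log₂(0.250) = 0.5000
  −(0.250)·log₂(0.250) = 0.5000
  −(0.125)·log₂(0.125) = 0.3750
  −(0.125)·log₂(0.125) = 0.3750
Sum: 0.3750 + 0.3750 + 0.5000 + 0.5000 + 0.3750 + 0.3750 = 2.500 bits.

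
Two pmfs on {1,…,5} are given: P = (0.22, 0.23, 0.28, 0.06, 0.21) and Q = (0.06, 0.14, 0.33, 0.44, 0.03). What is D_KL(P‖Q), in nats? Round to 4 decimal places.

0.6431 nats

D(P‖Q) = Σ p·ln(p/q).
  0.22·ln(0.22/0.06) = 0.28584
  0.23·ln(0.23/0.14) = 0.11418
  0.28·ln(0.28/0.33) = -0.04600
  0.06·ln(0.06/0.44) = -0.11955
  0.21·ln(0.21/0.03) = 0.40864
D(P‖Q) = 0.6431 nats.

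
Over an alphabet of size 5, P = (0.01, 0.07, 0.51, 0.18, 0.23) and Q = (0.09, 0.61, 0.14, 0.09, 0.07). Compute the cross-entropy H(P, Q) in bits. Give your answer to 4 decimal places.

H(P,Q) = −Σ p·log₂ q.
  −0.01·log₂(0.09) = 0.03474
  −0.07·log₂(0.61) = 0.04992
  −0.51·log₂(0.14) = 1.44662
  −0.18·log₂(0.09) = 0.62531
  −0.23·log₂(0.07) = 0.88240
H(P,Q) = 3.0390 bits.

3.0390 bits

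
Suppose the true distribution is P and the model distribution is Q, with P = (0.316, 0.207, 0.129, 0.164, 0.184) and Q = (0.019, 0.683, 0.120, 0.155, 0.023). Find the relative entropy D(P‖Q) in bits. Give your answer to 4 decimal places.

D(P‖Q) = Σ p·log₂(p/q).
  0.316·log₂(0.316/0.019) = 1.28165
  0.207·log₂(0.207/0.683) = -0.35651
  0.129·log₂(0.129/0.120) = 0.01346
  0.164·log₂(0.164/0.155) = 0.01335
  0.184·log₂(0.184/0.023) = 0.55200
D(P‖Q) = 1.5040 bits.

1.5040 bits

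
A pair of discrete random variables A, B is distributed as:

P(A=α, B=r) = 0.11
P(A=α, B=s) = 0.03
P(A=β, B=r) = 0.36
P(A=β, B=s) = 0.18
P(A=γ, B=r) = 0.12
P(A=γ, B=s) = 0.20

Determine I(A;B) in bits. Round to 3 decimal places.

Marginals: p(A) = (0.1400, 0.5400, 0.3200), p(B) = (0.5900, 0.4100).
I(A;B) = H(A) + H(B) − H(A,B).
H(A) = 1.4032, H(B) = 0.9765, H(A,B) = 2.3094.
I(A;B) = 1.4032 + 0.9765 − 2.3094 = 0.070 bits.

0.070 bits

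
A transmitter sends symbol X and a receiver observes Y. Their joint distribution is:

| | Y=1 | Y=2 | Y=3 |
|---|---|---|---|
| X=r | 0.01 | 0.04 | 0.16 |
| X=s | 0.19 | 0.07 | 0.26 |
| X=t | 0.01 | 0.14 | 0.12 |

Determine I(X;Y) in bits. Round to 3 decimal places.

0.191 bits

Marginals: p(X) = (0.2100, 0.5200, 0.2700), p(Y) = (0.2100, 0.2500, 0.5400).
I(X;Y) = Σ p(x,y)·log₂[p(x,y)/(p(x)p(y))].
  (r,1): 0.01·log₂(0.2268) = -0.0214
  (r,2): 0.04·log₂(0.7619) = -0.0157
  (r,3): 0.16·log₂(1.4109) = 0.0795
  (s,1): 0.19·log₂(1.7399) = 0.1518
  (s,2): 0.07·log₂(0.5385) = -0.0625
  (s,3): 0.26·log₂(0.9259) = -0.0289
  (t,1): 0.01·log₂(0.1764) = -0.0250
  (t,2): 0.14·log₂(2.0741) = 0.1473
  (t,3): 0.12·log₂(0.8230) = -0.0337
Sum = 0.191 bits.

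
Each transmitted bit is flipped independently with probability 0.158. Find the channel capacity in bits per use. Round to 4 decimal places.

0.3705 bits

Binary symmetric channel: C = 1 − h₂(ε) where h₂ is the binary entropy function.
h₂(0.158) = −0.158·log₂0.158 − 0.842·log₂0.842 = 0.6295.
C = 1 − 0.6295 = 0.3705 bits per channel use.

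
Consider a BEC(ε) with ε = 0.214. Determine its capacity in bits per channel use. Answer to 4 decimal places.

Binary erasure channel: capacity C = 1 − ε.
C = 1 − 0.214 = 0.7860 bits per channel use.

0.7860 bits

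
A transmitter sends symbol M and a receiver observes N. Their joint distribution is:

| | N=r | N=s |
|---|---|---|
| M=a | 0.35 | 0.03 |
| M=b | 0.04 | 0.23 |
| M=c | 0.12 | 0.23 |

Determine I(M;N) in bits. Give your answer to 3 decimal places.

0.360 bits

Marginals: p(M) = (0.3800, 0.2700, 0.3500), p(N) = (0.5100, 0.4900).
I(M;N) = H(M) + H(N) − H(M,N).
H(M) = 1.5706, H(N) = 0.9997, H(M,N) = 2.2100.
I(M;N) = 1.5706 + 0.9997 − 2.2100 = 0.360 bits.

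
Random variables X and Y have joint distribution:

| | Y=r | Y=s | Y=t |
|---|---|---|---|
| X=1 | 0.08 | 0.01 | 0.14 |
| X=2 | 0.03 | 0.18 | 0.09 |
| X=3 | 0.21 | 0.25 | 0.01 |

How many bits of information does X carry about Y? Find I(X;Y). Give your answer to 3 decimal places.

0.358 bits

Marginals: p(X) = (0.2300, 0.3000, 0.4700), p(Y) = (0.3200, 0.4400, 0.2400).
I(X;Y) = Σ p(x,y)·log₂[p(x,y)/(p(x)p(y))].
  (1,r): 0.08·log₂(1.0870) = 0.0096
  (1,s): 0.01·log₂(0.0988) = -0.0334
  (1,t): 0.14·log₂(2.5362) = 0.1880
  (2,r): 0.03·log₂(0.3125) = -0.0503
  (2,s): 0.18·log₂(1.3636) = 0.0805
  (2,t): 0.09·log₂(1.2500) = 0.0290
  (3,r): 0.21·log₂(1.3963) = 0.1011
  (3,s): 0.25·log₂(1.2089) = 0.0684
  (3,t): 0.01·log₂(0.0887) = -0.0350
Sum = 0.358 bits.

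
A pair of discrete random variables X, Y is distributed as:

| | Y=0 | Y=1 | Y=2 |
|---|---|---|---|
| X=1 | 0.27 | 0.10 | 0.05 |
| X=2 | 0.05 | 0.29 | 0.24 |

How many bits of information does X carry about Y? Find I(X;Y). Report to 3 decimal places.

Marginals: p(X) = (0.4200, 0.5800), p(Y) = (0.3200, 0.3900, 0.2900).
I(X;Y) = H(X) + H(Y) − H(X,Y).
H(X) = 0.9815, H(Y) = 1.5737, H(X,Y) = 2.2864.
I(X;Y) = 0.9815 + 1.5737 − 2.2864 = 0.269 bits.

0.269 bits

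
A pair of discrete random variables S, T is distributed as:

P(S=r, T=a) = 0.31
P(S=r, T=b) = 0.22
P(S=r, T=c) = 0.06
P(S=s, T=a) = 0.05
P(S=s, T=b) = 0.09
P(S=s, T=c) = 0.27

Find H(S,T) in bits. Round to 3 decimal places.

2.287 bits

H(S,T) = −Σ p(x,y)·log₂ p(x,y) over all 6 cells.
  cell (r,a): −0.31·log₂0.31 = 0.5238
  cell (r,b): −0.22·log₂0.22 = 0.4806
  cell (r,c): −0.06·log₂0.06 = 0.2435
  cell (s,a): −0.05·log₂0.05 = 0.2161
  cell (s,b): −0.09·log₂0.09 = 0.3127
  cell (s,c): −0.27·log₂0.27 = 0.5100
Sum = 2.287 bits.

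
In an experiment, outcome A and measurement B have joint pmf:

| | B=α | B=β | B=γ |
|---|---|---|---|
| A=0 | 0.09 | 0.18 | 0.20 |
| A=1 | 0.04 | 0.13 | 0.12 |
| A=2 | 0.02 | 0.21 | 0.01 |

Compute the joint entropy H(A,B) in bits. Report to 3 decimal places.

2.810 bits

H(A,B) = −Σ p(x,y)·log₂ p(x,y) over all 9 cells.
  cell (0,α): −0.09·log₂0.09 = 0.3127
  cell (0,β): −0.18·log₂0.18 = 0.4453
  cell (0,γ): −0.20·log₂0.20 = 0.4644
  cell (1,α): −0.04·log₂0.04 = 0.1858
  cell (1,β): −0.13·log₂0.13 = 0.3826
  cell (1,γ): −0.12·log₂0.12 = 0.3671
  cell (2,α): −0.02·log₂0.02 = 0.1129
  cell (2,β): −0.21·log₂0.21 = 0.4728
  cell (2,γ): −0.01·log₂0.01 = 0.0664
Sum = 2.810 bits.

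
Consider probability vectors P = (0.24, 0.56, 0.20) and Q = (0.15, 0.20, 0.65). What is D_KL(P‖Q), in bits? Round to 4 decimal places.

D(P‖Q) = Σ p·log₂(p/q).
  0.24·log₂(0.24/0.15) = 0.16274
  0.56·log₂(0.56/0.20) = 0.83184
  0.20·log₂(0.20/0.65) = -0.34009
D(P‖Q) = 0.6545 bits.

0.6545 bits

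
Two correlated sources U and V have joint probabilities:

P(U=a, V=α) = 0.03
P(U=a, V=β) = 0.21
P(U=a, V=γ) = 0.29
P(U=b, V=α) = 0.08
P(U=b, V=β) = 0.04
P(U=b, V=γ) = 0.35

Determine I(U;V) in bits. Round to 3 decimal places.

0.110 bits

Marginals: p(U) = (0.5300, 0.4700), p(V) = (0.1100, 0.2500, 0.6400).
I(U;V) = H(U) + H(V) − H(U,V).
H(U) = 0.9974, H(V) = 1.2624, H(U,V) = 2.1499.
I(U;V) = 0.9974 + 1.2624 − 2.1499 = 0.110 bits.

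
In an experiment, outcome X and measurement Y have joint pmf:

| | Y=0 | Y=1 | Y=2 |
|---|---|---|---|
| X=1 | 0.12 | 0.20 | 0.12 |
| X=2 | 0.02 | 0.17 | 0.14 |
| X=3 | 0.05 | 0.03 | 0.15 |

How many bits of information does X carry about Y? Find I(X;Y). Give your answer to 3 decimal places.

0.127 bits

Marginals: p(X) = (0.4400, 0.3300, 0.2300), p(Y) = (0.1900, 0.4000, 0.4100).
I(X;Y) = H(X) + H(Y) − H(X,Y).
H(X) = 1.5366, H(Y) = 1.5114, H(X,Y) = 2.9215.
I(X;Y) = 1.5366 + 1.5114 − 2.9215 = 0.127 bits.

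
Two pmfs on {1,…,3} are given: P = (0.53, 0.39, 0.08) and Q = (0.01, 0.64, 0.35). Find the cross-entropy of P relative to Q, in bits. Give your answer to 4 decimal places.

H(P,Q) = −Σ p·log₂ q.
  −0.53·log₂(0.01) = 3.52124
  −0.39·log₂(0.64) = 0.25110
  −0.08·log₂(0.35) = 0.12117
H(P,Q) = 3.8935 bits.

3.8935 bits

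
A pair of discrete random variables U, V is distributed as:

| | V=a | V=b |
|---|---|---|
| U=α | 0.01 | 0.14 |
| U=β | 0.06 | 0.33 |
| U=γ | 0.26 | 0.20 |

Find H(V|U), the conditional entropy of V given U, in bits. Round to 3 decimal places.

0.749 bits

Marginals: p(U) = (0.1500, 0.3900, 0.4600), p(V) = (0.3300, 0.6700).
H(V|U) = Σ p(U) · H(V|U=·).
  U=α: p=0.1500, H(V|U=α) = 0.3534
  U=β: p=0.3900, H(V|U=β) = 0.6194
  U=γ: p=0.4600, H(V|U=γ) = 0.9877
Weighted sum = 0.749 bits.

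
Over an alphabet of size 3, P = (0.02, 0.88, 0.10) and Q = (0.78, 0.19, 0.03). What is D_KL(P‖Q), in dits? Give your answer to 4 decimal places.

0.6063 dits

D(P‖Q) = Σ p·log₁₀(p/q).
  0.02·log₁₀(0.02/0.78) = -0.03182
  0.88·log₁₀(0.88/0.19) = 0.58584
  0.10·log₁₀(0.10/0.03) = 0.05229
D(P‖Q) = 0.6063 dits.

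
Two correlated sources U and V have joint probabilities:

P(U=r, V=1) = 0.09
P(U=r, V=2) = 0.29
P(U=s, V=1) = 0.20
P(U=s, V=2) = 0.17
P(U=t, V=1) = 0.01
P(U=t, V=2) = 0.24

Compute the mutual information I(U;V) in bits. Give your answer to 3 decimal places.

0.152 bits

Marginals: p(U) = (0.3800, 0.3700, 0.2500), p(V) = (0.3000, 0.7000).
I(U;V) = Σ p(x,y)·log₂[p(x,y)/(p(x)p(y))].
  (r,1): 0.09·log₂(0.7895) = -0.0307
  (r,2): 0.29·log₂(1.0902) = 0.0361
  (s,1): 0.20·log₂(1.8018) = 0.1699
  (s,2): 0.17·log₂(0.6564) = -0.1033
  (t,1): 0.01·log₂(0.1333) = -0.0291
  (t,2): 0.24·log₂(1.3714) = 0.1094
Sum = 0.152 bits.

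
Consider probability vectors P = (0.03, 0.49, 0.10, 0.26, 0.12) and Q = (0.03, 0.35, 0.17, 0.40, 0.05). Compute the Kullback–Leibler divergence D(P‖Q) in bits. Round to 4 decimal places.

0.1513 bits

D(P‖Q) = Σ p·log₂(p/q).
  0.03·log₂(0.03/0.03) = 0.00000
  0.49·log₂(0.49/0.35) = 0.23786
  0.10·log₂(0.10/0.17) = -0.07655
  0.26·log₂(0.26/0.40) = -0.16159
  0.12·log₂(0.12/0.05) = 0.15156
D(P‖Q) = 0.1513 bits.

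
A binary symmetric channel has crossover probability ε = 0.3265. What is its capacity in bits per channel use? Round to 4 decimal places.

0.0887 bits

Binary symmetric channel: C = 1 − h₂(ε) where h₂ is the binary entropy function.
h₂(0.3265) = −0.3265·log₂0.3265 − 0.6735·log₂0.6735 = 0.9113.
C = 1 − 0.9113 = 0.0887 bits per channel use.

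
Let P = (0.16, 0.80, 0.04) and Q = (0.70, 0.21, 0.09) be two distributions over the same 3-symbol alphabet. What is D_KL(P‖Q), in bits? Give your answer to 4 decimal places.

D(P‖Q) = Σ p·log₂(p/q).
  0.16·log₂(0.16/0.70) = -0.34069
  0.80·log₂(0.80/0.21) = 1.54369
  0.04·log₂(0.04/0.09) = -0.04680
D(P‖Q) = 1.1562 bits.

1.1562 bits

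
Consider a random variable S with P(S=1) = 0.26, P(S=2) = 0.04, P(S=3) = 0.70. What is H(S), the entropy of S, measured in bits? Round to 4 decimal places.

1.0512 bits

H(S) = −Σ p·log₂ p.
  −(0.26)·log₂(0.26) = 0.50529
  −(0.04)·log₂(0.04) = 0.18575
  −(0.70)·log₂(0.70) = 0.36020
Sum: 0.50529 + 0.18575 + 0.36020 = 1.0512 bits.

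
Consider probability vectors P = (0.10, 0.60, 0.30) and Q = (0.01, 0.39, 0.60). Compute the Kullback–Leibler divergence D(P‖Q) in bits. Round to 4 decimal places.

D(P‖Q) = Σ p·log₂(p/q).
  0.10·log₂(0.10/0.01) = 0.33219
  0.60·log₂(0.60/0.39) = 0.37289
  0.30·log₂(0.30/0.60) = -0.30000
D(P‖Q) = 0.4051 bits.

0.4051 bits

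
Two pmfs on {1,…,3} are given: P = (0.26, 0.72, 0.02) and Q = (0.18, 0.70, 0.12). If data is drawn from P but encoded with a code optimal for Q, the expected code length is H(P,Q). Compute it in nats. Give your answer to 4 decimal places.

0.7451 nats

H(P,Q) = −Σ p·ln q.
  −0.26·ln(0.18) = 0.44585
  −0.72·ln(0.70) = 0.25681
  −0.02·ln(0.12) = 0.04241
H(P,Q) = 0.7451 nats.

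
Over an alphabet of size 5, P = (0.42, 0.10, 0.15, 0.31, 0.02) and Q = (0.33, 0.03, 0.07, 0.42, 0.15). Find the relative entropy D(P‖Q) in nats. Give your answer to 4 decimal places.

D(P‖Q) = Σ p·ln(p/q).
  0.42·ln(0.42/0.33) = 0.10129
  0.10·ln(0.10/0.03) = 0.12040
  0.15·ln(0.15/0.07) = 0.11432
  0.31·ln(0.31/0.42) = -0.09414
  0.02·ln(0.02/0.15) = -0.04030
D(P‖Q) = 0.2016 nats.

0.2016 nats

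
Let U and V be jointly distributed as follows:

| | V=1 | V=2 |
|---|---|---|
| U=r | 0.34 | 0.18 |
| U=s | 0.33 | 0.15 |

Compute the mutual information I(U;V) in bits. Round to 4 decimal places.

Marginals: p(U) = (0.5200, 0.4800), p(V) = (0.6700, 0.3300).
I(U;V) = Σ p(x,y)·log₂[p(x,y)/(p(x)p(y))].
  (r,1): 0.34·log₂(0.9759) = -0.01197
  (r,2): 0.18·log₂(1.0490) = 0.01241
  (s,1): 0.33·log₂(1.0261) = 0.01228
  (s,2): 0.15·log₂(0.9470) = -0.01179
Sum = 0.0009 bits.

0.0009 bits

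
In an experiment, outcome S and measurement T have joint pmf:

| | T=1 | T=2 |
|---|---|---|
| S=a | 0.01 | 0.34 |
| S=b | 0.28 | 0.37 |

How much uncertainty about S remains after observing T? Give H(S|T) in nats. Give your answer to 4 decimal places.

0.5350 nats

Marginals: p(S) = (0.3500, 0.6500), p(T) = (0.2900, 0.7100).
H(S|T) = Σ p(T) · H(S|T=·).
  T=1: p=0.2900, H(S|T=1) = 0.1500
  T=2: p=0.7100, H(S|T=2) = 0.6923
Weighted sum = 0.5350 nats.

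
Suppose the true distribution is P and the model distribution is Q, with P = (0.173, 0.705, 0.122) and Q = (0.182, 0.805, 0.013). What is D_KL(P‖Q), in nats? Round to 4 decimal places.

D(P‖Q) = Σ p·ln(p/q).
  0.173·ln(0.173/0.182) = -0.00877
  0.705·ln(0.705/0.805) = -0.09351
  0.122·ln(0.122/0.013) = 0.27317
D(P‖Q) = 0.1709 nats.

0.1709 nats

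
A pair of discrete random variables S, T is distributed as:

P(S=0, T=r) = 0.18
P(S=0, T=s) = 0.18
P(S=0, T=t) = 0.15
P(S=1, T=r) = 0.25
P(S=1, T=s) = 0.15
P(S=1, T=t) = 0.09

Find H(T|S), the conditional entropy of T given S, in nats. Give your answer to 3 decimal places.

Chain rule: H(T|S) = H(S,T) − H(S).
Marginals: p(S) = (0.5100, 0.4900), p(T) = (0.4300, 0.3300, 0.2400).
H(S,T) = 1.7498 nats; H(S) = 0.6929 nats.
H(T|S) = 1.7498 − 0.6929 = 1.057 nats.

1.057 nats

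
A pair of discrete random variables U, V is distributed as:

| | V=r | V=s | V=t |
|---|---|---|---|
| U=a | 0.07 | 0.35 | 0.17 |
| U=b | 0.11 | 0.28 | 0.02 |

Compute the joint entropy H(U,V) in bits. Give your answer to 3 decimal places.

2.211 bits

H(U,V) = −Σ p(x,y)·log₂ p(x,y) over all 6 cells.
  cell (a,r): −0.07·log₂0.07 = 0.2686
  cell (a,s): −0.35·log₂0.35 = 0.5301
  cell (a,t): −0.17·log₂0.17 = 0.4346
  cell (b,r): −0.11·log₂0.11 = 0.3503
  cell (b,s): −0.28·log₂0.28 = 0.5142
  cell (b,t): −0.02·log₂0.02 = 0.1129
Sum = 2.211 bits.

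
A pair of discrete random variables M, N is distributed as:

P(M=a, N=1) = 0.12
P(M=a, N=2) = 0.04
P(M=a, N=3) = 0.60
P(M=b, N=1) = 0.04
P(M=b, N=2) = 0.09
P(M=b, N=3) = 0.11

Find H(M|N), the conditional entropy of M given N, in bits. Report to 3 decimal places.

Chain rule: H(M|N) = H(M,N) − H(N).
Marginals: p(M) = (0.7600, 0.2400), p(N) = (0.1600, 0.1300, 0.7100).
H(M,N) = 1.8437 bits; H(N) = 1.1565 bits.
H(M|N) = 1.8437 − 1.1565 = 0.687 bits.

0.687 bits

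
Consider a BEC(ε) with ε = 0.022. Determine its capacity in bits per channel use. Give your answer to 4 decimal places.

0.9780 bits

Binary erasure channel: capacity C = 1 − ε.
C = 1 − 0.022 = 0.9780 bits per channel use.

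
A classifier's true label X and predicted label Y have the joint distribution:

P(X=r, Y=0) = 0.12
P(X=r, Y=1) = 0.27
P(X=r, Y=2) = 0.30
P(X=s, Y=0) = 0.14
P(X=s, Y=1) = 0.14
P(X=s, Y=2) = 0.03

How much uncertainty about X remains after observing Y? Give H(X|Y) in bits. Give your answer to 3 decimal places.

Chain rule: H(X|Y) = H(X,Y) − H(Y).
Marginals: p(X) = (0.6900, 0.3100), p(Y) = (0.2600, 0.4100, 0.3300).
H(X,Y) = 2.3442 bits; H(Y) = 1.5605 bits.
H(X|Y) = 2.3442 − 1.5605 = 0.784 bits.

0.784 bits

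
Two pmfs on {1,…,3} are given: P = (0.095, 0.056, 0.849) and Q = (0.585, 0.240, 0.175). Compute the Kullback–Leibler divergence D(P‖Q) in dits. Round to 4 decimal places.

0.4719 dits

D(P‖Q) = Σ p·log₁₀(p/q).
  0.095·log₁₀(0.095/0.585) = -0.07500
  0.056·log₁₀(0.056/0.240) = -0.03539
  0.849·log₁₀(0.849/0.175) = 0.58230
D(P‖Q) = 0.4719 dits.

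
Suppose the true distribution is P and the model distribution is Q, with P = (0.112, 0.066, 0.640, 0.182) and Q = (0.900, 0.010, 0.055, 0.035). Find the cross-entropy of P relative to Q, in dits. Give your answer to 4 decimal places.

1.2083 dits

H(P,Q) = −Σ p·log₁₀ q.
  −0.112·log₁₀(0.900) = 0.00512
  −0.066·log₁₀(0.010) = 0.13200
  −0.640·log₁₀(0.055) = 0.80617
  −0.182·log₁₀(0.035) = 0.26498
H(P,Q) = 1.2083 dits.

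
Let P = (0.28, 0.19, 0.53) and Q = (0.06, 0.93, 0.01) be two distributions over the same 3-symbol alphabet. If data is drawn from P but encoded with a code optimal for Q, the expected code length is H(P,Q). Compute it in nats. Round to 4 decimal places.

3.2423 nats

H(P,Q) = −Σ p·ln q.
  −0.28·ln(0.06) = 0.78776
  −0.19·ln(0.93) = 0.01379
  −0.53·ln(0.01) = 2.44074
H(P,Q) = 3.2423 nats.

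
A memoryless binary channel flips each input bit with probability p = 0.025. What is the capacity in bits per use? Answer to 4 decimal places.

Binary symmetric channel: C = 1 − h₂(ε) where h₂ is the binary entropy function.
h₂(0.025) = −0.025·log₂0.025 − 0.975·log₂0.975 = 0.1687.
C = 1 − 0.1687 = 0.8313 bits per channel use.

0.8313 bits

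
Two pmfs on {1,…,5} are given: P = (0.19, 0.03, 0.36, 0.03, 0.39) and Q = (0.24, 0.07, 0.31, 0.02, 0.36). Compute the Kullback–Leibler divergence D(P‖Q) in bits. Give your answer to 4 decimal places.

0.0395 bits

D(P‖Q) = Σ p·log₂(p/q).
  0.19·log₂(0.19/0.24) = -0.06404
  0.03·log₂(0.03/0.07) = -0.03667
  0.36·log₂(0.36/0.31) = 0.07766
  0.03·log₂(0.03/0.02) = 0.01755
  0.39·log₂(0.39/0.36) = 0.04504
D(P‖Q) = 0.0395 bits.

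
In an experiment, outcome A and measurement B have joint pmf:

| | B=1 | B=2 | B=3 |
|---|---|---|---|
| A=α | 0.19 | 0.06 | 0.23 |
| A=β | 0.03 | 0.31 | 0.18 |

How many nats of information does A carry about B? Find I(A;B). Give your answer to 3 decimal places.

Marginals: p(A) = (0.4800, 0.5200), p(B) = (0.2200, 0.3700, 0.4100).
I(A;B) = Σ p(x,y)·ln[p(x,y)/(p(x)p(y))].
  (α,1): 0.19·ln(1.7992) = 0.1116
  (α,2): 0.06·ln(0.3378) = -0.0651
  (α,3): 0.23·ln(1.1687) = 0.0359
  (β,1): 0.03·ln(0.2622) = -0.0402
  (β,2): 0.31·ln(1.6112) = 0.1479
  (β,3): 0.18·ln(0.8443) = -0.0305
Sum = 0.160 nats.

0.160 nats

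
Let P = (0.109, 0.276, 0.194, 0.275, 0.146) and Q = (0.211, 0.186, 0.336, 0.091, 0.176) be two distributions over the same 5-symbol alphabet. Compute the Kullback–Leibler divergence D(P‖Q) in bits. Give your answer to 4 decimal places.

0.2989 bits

D(P‖Q) = Σ p·log₂(p/q).
  0.109·log₂(0.109/0.211) = -0.10387
  0.276·log₂(0.276/0.186) = 0.15714
  0.194·log₂(0.194/0.336) = -0.15373
  0.275·log₂(0.275/0.091) = 0.43876
  0.146·log₂(0.146/0.176) = -0.03936
D(P‖Q) = 0.2989 bits.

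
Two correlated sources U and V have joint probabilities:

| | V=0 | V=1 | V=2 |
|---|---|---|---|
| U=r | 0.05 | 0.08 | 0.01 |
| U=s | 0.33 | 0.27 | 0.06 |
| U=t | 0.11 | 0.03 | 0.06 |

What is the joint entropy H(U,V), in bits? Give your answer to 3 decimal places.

H(U,V) = −Σ p(x,y)·log₂ p(x,y) over all 9 cells.
  cell (r,0): −0.05·log₂0.05 = 0.2161
  cell (r,1): −0.08·log₂0.08 = 0.2915
  cell (r,2): −0.01·log₂0.01 = 0.0664
  cell (s,0): −0.33·log₂0.33 = 0.5278
  cell (s,1): −0.27·log₂0.27 = 0.5100
  cell (s,2): −0.06·log₂0.06 = 0.2435
  cell (t,0): −0.11·log₂0.11 = 0.3503
  cell (t,1): −0.03·log₂0.03 = 0.1518
  cell (t,2): −0.06·log₂0.06 = 0.2435
Sum = 2.601 bits.

2.601 bits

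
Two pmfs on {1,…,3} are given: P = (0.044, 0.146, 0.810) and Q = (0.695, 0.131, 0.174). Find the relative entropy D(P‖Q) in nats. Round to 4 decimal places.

1.1402 nats

D(P‖Q) = Σ p·ln(p/q).
  0.044·ln(0.044/0.695) = -0.12143
  0.146·ln(0.146/0.131) = 0.01583
  0.810·ln(0.810/0.174) = 1.24576
D(P‖Q) = 1.1402 nats.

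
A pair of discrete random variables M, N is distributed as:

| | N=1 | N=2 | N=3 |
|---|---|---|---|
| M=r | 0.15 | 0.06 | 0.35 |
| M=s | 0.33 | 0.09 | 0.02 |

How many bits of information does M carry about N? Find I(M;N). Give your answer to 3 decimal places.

0.302 bits

Marginals: p(M) = (0.5600, 0.4400), p(N) = (0.4800, 0.1500, 0.3700).
I(M;N) = Σ p(x,y)·log₂[p(x,y)/(p(x)p(y))].
  (r,1): 0.15·log₂(0.5580) = -0.1262
  (r,2): 0.06·log₂(0.7143) = -0.0291
  (r,3): 0.35·log₂(1.6892) = 0.2647
  (s,1): 0.33·log₂(1.5625) = 0.2125
  (s,2): 0.09·log₂(1.3636) = 0.0403
  (s,3): 0.02·log₂(0.1229) = -0.0605
Sum = 0.302 bits.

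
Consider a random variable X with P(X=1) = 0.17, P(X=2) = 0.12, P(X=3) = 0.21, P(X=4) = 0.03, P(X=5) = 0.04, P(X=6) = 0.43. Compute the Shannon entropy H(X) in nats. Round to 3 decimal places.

1.480 nats

H(X) = −Σ p·ln p.
  −(0.17)·ln(0.17) = 0.3012
  −(0.12)·ln(0.12) = 0.2544
  −(0.21)·ln(0.21) = 0.3277
  −(0.03)·ln(0.03) = 0.1052
  −(0.04)·ln(0.04) = 0.1288
  −(0.43)·ln(0.43) = 0.3629
Sum: 0.3012 + 0.2544 + 0.3277 + 0.1052 + 0.1288 + 0.3629 = 1.480 nats.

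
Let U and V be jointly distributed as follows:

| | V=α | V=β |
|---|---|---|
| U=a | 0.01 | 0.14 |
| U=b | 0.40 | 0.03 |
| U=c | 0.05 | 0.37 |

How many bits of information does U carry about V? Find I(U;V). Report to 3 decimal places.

0.564 bits

Marginals: p(U) = (0.1500, 0.4300, 0.4200), p(V) = (0.4600, 0.5400).
I(U;V) = H(U) + H(V) − H(U,V).
H(U) = 1.4598, H(V) = 0.9954, H(U,V) = 1.8909.
I(U;V) = 1.4598 + 0.9954 − 1.8909 = 0.564 bits.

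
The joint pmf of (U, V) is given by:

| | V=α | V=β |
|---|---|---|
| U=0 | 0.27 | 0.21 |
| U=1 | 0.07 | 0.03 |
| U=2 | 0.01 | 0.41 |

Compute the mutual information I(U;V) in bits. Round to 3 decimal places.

Marginals: p(U) = (0.4800, 0.1000, 0.4200), p(V) = (0.3500, 0.6500).
I(U;V) = Σ p(x,y)·log₂[p(x,y)/(p(x)p(y))].
  (0,α): 0.27·log₂(1.6071) = 0.1848
  (0,β): 0.21·log₂(0.6731) = -0.1199
  (1,α): 0.07·log₂(2.0000) = 0.0700
  (1,β): 0.03·log₂(0.4615) = -0.0335
  (2,α): 0.01·log₂(0.0680) = -0.0388
  (2,β): 0.41·log₂(1.5018) = 0.2406
Sum = 0.303 bits.

0.303 bits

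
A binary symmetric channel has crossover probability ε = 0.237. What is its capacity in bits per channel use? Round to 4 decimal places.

0.2100 bits

Binary symmetric channel: C = 1 − h₂(ε) where h₂ is the binary entropy function.
h₂(0.237) = −0.237·log₂0.237 − 0.763·log₂0.763 = 0.7900.
C = 1 − 0.7900 = 0.2100 bits per channel use.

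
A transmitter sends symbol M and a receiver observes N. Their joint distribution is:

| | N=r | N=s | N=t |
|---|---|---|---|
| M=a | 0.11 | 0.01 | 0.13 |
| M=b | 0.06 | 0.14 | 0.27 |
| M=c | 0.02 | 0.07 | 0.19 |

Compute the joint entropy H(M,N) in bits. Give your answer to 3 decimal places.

H(M,N) = −Σ p(x,y)·log₂ p(x,y) over all 9 cells.
  cell (a,r): −0.11·log₂0.11 = 0.3503
  cell (a,s): −0.01·log₂0.01 = 0.0664
  cell (a,t): −0.13·log₂0.13 = 0.3826
  cell (b,r): −0.06·log₂0.06 = 0.2435
  cell (b,s): −0.14·log₂0.14 = 0.3971
  cell (b,t): −0.27·log₂0.27 = 0.5100
  cell (c,r): −0.02·log₂0.02 = 0.1129
  cell (c,s): −0.07·log₂0.07 = 0.2686
  cell (c,t): −0.19·log₂0.19 = 0.4552
Sum = 2.787 bits.

2.787 bits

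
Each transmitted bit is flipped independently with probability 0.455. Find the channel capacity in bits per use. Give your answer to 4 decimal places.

Binary symmetric channel: C = 1 − h₂(ε) where h₂ is the binary entropy function.
h₂(0.455) = −0.455·log₂0.455 − 0.545·log₂0.545 = 0.9941.
C = 1 − 0.9941 = 0.0059 bits per channel use.

0.0059 bits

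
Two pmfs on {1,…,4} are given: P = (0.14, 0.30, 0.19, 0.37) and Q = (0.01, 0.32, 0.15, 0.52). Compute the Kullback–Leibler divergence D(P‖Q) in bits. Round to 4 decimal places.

D(P‖Q) = Σ p·log₂(p/q).
  0.14·log₂(0.14/0.01) = 0.53303
  0.30·log₂(0.30/0.32) = -0.02793
  0.19·log₂(0.19/0.15) = 0.06480
  0.37·log₂(0.37/0.52) = -0.18166
D(P‖Q) = 0.3882 bits.

0.3882 bits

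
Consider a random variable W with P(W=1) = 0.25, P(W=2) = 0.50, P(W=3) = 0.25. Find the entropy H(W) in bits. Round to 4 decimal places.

H(W) = −Σ p·log₂ p.
  −(0.25)·log₂(0.25) = 0.50000
  −(0.50)·log₂(0.50) = 0.50000
  −(0.25)·log₂(0.25) = 0.50000
Sum: 0.50000 + 0.50000 + 0.50000 = 1.5000 bits.

1.5000 bits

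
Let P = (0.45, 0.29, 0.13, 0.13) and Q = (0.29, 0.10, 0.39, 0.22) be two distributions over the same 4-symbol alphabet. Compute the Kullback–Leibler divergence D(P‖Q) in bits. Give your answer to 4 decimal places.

0.4260 bits

D(P‖Q) = Σ p·log₂(p/q).
  0.45·log₂(0.45/0.29) = 0.28524
  0.29·log₂(0.29/0.10) = 0.44546
  0.13·log₂(0.13/0.39) = -0.20605
  0.13·log₂(0.13/0.22) = -0.09867
D(P‖Q) = 0.4260 bits.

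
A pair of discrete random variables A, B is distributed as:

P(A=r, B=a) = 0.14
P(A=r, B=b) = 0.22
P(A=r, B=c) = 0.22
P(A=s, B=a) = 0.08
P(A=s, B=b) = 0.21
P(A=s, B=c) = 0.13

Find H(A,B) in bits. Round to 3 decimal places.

H(A,B) = −Σ p(x,y)·log₂ p(x,y) over all 6 cells.
  cell (r,a): −0.14·log₂0.14 = 0.3971
  cell (r,b): −0.22·log₂0.22 = 0.4806
  cell (r,c): −0.22·log₂0.22 = 0.4806
  cell (s,a): −0.08·log₂0.08 = 0.2915
  cell (s,b): −0.21·log₂0.21 = 0.4728
  cell (s,c): −0.13·log₂0.13 = 0.3826
Sum = 2.505 bits.

2.505 bits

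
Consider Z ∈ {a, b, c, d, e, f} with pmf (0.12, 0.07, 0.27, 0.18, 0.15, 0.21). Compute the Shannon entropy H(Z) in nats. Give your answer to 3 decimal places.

1.715 nats

H(Z) = −Σ p·ln p.
  −(0.12)·ln(0.12) = 0.2544
  −(0.07)·ln(0.07) = 0.1861
  −(0.27)·ln(0.27) = 0.3535
  −(0.18)·ln(0.18) = 0.3087
  −(0.15)·ln(0.15) = 0.2846
  −(0.21)·ln(0.21) = 0.3277
Sum: 0.2544 + 0.1861 + 0.3535 + 0.3087 + 0.2846 + 0.3277 = 1.715 nats.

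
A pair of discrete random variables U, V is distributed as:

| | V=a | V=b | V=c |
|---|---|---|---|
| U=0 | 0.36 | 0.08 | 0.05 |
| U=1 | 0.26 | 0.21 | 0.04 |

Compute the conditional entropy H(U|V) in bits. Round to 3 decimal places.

Marginals: p(U) = (0.4900, 0.5100), p(V) = (0.6200, 0.2900, 0.0900).
H(U|V) = Σ p(V) · H(U|V=·).
  V=a: p=0.6200, H(U|V=a) = 0.9812
  V=b: p=0.2900, H(U|V=b) = 0.8498
  V=c: p=0.0900, H(U|V=c) = 0.9911
Weighted sum = 0.944 bits.

0.944 bits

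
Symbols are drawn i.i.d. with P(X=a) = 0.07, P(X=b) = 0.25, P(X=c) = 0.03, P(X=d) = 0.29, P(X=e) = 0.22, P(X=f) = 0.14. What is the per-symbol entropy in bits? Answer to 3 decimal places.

2.316 bits

H(X) = −Σ p·log₂ p.
  −(0.07)·log₂(0.07) = 0.2686
  −(0.25)·log₂(0.25) = 0.5000
  −(0.03)·log₂(0.03) = 0.1518
  −(0.29)·log₂(0.29) = 0.5179
  −(0.22)·log₂(0.22) = 0.4806
  −(0.14)·log₂(0.14) = 0.3971
Sum: 0.2686 + 0.5000 + 0.1518 + 0.5179 + 0.4806 + 0.3971 = 2.316 bits.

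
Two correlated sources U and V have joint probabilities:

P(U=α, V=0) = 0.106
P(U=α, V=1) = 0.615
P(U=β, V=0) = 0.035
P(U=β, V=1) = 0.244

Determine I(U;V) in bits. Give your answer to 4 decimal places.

Marginals: p(U) = (0.7210, 0.2790), p(V) = (0.1410, 0.8590).
I(U;V) = H(U) + H(V) − H(U,V).
H(U) = 0.8541, H(V) = 0.5869, H(U,V) = 1.4404.
I(U;V) = 0.8541 + 0.5869 − 1.4404 = 0.0006 bits.

0.0006 bits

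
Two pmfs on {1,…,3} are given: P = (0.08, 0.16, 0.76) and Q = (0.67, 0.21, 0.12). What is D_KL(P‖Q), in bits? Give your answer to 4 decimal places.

D(P‖Q) = Σ p·log₂(p/q).
  0.08·log₂(0.08/0.67) = -0.24529
  0.16·log₂(0.16/0.21) = -0.06277
  0.76·log₂(0.76/0.12) = 2.02385
D(P‖Q) = 1.7158 bits.

1.7158 bits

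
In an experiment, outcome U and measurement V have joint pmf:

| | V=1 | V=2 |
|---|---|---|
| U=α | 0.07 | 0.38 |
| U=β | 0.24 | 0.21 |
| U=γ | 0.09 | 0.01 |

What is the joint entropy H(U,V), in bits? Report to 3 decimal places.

2.145 bits

H(U,V) = −Σ p(x,y)·log₂ p(x,y) over all 6 cells.
  cell (α,1): −0.07·log₂0.07 = 0.2686
  cell (α,2): −0.38·log₂0.38 = 0.5305
  cell (β,1): −0.24·log₂0.24 = 0.4941
  cell (β,2): −0.21·log₂0.21 = 0.4728
  cell (γ,1): −0.09·log₂0.09 = 0.3127
  cell (γ,2): −0.01·log₂0.01 = 0.0664
Sum = 2.145 bits.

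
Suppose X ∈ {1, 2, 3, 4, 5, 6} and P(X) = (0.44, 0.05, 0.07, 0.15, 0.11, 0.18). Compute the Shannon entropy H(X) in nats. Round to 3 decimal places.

H(X) = −Σ p·ln p.
  −(0.44)·ln(0.44) = 0.3612
  −(0.05)·ln(0.05) = 0.1498
  −(0.07)·ln(0.07) = 0.1861
  −(0.15)·ln(0.15) = 0.2846
  −(0.11)·ln(0.11) = 0.2428
  −(0.18)·ln(0.18) = 0.3087
Sum: 0.3612 + 0.1498 + 0.1861 + 0.2846 + 0.2428 + 0.3087 = 1.533 nats.

1.533 nats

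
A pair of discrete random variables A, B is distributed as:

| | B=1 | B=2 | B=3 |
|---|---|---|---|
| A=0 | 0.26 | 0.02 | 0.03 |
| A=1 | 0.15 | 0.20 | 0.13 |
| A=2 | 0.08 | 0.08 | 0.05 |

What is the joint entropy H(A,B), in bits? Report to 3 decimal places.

2.827 bits

H(A,B) = −Σ p(x,y)·log₂ p(x,y) over all 9 cells.
  cell (0,1): −0.26·log₂0.26 = 0.5053
  cell (0,2): −0.02·log₂0.02 = 0.1129
  cell (0,3): −0.03·log₂0.03 = 0.1518
  cell (1,1): −0.15·log₂0.15 = 0.4105
  cell (1,2): −0.20·log₂0.20 = 0.4644
  cell (1,3): −0.13·log₂0.13 = 0.3826
  cell (2,1): −0.08·log₂0.08 = 0.2915
  cell (2,2): −0.08·log₂0.08 = 0.2915
  cell (2,3): −0.05·log₂0.05 = 0.2161
Sum = 2.827 bits.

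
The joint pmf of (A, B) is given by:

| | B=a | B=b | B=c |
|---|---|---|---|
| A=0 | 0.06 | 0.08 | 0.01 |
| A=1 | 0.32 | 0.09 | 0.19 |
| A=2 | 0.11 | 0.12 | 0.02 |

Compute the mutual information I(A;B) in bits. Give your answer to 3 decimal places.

Marginals: p(A) = (0.1500, 0.6000, 0.2500), p(B) = (0.4900, 0.2900, 0.2200).
I(A;B) = Σ p(x,y)·log₂[p(x,y)/(p(x)p(y))].
  (0,a): 0.06·log₂(0.8163) = -0.0176
  (0,b): 0.08·log₂(1.8391) = 0.0703
  (0,c): 0.01·log₂(0.3030) = -0.0172
  (1,a): 0.32·log₂(1.0884) = 0.0391
  (1,b): 0.09·log₂(0.5172) = -0.0856
  (1,c): 0.19·log₂(1.4394) = 0.0998
  (2,a): 0.11·log₂(0.8980) = -0.0171
  (2,b): 0.12·log₂(1.6552) = 0.0872
  (2,c): 0.02·log₂(0.3636) = -0.0292
Sum = 0.130 bits.

0.130 bits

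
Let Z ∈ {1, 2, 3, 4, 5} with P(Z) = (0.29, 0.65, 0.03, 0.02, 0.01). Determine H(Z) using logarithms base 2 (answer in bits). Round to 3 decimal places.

1.253 bits

H(Z) = −Σ p·log₂ p.
  −(0.29)·log₂(0.29) = 0.5179
  −(0.65)·log₂(0.65) = 0.4040
  −(0.03)·log₂(0.03) = 0.1518
  −(0.02)·log₂(0.02) = 0.1129
  −(0.01)·log₂(0.01) = 0.0664
Sum: 0.5179 + 0.4040 + 0.1518 + 0.1129 + 0.0664 = 1.253 bits.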